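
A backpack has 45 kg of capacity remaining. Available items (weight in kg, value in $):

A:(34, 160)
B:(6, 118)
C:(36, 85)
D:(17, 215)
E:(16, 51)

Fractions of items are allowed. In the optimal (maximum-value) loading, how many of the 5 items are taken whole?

2

Greedy by value/weight ratio, highest first.
Ratios (sorted): B 19.67, D 12.65, A 4.71, E 3.19, C 2.36
take B (6 @ 118); take D (17 @ 215); take 22/34 of A → 103.53. Capacity used 45/45.
2 item(s) taken whole; one partial (take 22/34 of A).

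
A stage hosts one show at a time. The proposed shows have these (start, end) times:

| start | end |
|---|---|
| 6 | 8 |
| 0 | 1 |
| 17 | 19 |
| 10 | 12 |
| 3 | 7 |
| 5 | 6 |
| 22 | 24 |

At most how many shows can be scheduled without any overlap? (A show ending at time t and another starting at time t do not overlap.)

Greedy by earliest finish: after sorting by end time, pick each interval compatible with the last pick.
By end time: (0,1), (5,6), (3,7), (6,8), (10,12), (17,19), (22,24).
Pick (0,1); next start ≥ 1 → (5,6); next start ≥ 6 → (6,8); next start ≥ 8 → (10,12); next start ≥ 12 → (17,19); next start ≥ 19 → (22,24).
Selected 6 shows.

6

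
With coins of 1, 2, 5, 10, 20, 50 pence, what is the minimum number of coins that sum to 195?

Use the largest denomination that fits, subtract, and repeat.
195 − 3×50→45 − 2×20→5 − 1×5→0
Total coins = 3 + 2 + 1 = 6

6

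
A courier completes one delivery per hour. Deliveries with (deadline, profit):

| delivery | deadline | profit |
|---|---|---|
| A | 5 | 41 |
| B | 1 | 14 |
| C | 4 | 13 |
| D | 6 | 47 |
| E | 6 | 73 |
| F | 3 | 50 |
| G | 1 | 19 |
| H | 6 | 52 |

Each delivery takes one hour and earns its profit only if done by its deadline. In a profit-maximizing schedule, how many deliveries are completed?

Sort by profit descending; place each in the latest free slot ≤ its deadline.
Profit order: E=73 H=52 F=50 D=47 A=41 G=19 B=14 C=13
Assign: E→slot 6, H→slot 5, F→slot 3, D→slot 4, A→slot 2, G→slot 1, B skipped, C skipped.
Slots: [1:G] [2:A] [3:F] [4:D] [5:H] [6:E]
6 of 8 scheduled.

6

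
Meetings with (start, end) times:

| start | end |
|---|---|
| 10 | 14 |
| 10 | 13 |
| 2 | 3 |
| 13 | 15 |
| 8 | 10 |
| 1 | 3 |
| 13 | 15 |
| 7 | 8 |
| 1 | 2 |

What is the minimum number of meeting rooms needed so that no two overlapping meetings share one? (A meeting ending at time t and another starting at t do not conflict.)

3

Count concurrent intervals with a sweep; the peak is the room count.
starts: [1, 1, 2, 7, 8, 10, 10, 13, 13]
ends:   [2, 3, 3, 8, 10, 13, 14, 15, 15]
s1→1 s1→2 e2→1 s2→2 e3→1 e3→0 s7→1 e8→0 s8→1 e10→0 s10→1 s10→2 e13→1 s13→2 s13→3  — peak 3.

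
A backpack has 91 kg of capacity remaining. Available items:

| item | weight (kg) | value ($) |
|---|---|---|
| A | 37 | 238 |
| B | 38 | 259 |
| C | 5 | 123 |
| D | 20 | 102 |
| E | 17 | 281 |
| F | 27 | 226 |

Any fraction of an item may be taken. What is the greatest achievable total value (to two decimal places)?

Sort by value per unit weight and fill in that order.
Ratios (sorted): C 24.60, E 16.53, F 8.37, B 6.82, A 6.43, D 5.10
take C (5 @ 123); take E (17 @ 281); take F (27 @ 226); take B (38 @ 259); take 4/37 of A → 25.73. Capacity used 91/91.
Total value = 914.73

914.73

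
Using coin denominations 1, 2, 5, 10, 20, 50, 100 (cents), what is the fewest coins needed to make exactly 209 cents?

209 = 2×100 + 1×5 + 2×2
Total coins = 2 + 1 + 2 = 5

5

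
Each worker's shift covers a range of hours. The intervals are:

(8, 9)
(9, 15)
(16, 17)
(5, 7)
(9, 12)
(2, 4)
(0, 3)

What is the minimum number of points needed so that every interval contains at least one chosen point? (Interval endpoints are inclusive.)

Process intervals by earliest right end; each time one isn't hit yet, stab at its right endpoint.
By right end: [0,3]  [2,4]  [5,7]  [8,9]  [9,12]  [9,15]  [16,17]
[0,3] uncovered → point at 3; [5,7] uncovered → point at 7; [8,9] uncovered → point at 9; [16,17] uncovered → point at 17.
Points: 3, 7, 9, 17 (4 total).

4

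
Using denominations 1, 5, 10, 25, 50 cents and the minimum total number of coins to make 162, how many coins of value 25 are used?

0

162 − 3×50→12 − 1×10→2 − 2×1→0
Count of 25: 0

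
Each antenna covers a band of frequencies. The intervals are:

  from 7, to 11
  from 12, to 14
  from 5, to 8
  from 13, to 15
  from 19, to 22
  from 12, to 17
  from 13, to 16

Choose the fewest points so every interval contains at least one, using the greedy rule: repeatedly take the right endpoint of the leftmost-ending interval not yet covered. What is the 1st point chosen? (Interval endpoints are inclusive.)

Sorted: [5,8] [7,11] [12,14] [13,15] [13,16] [12,17] [19,22]
{[5,8],[7,11]} hit by 8; {[12,14],[13,15],[13,16],[12,17]} hit by 14; {[19,22]} hit by 22.
Points: 8, 14, 22 (3 total).

8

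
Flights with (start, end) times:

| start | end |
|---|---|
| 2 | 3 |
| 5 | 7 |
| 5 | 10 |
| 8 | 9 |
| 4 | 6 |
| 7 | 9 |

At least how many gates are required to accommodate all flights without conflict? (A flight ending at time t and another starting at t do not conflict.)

3

Events (time:±→running): 2:+→1 3:-→0 4:+→1 5:+→2 5:+→3 … peak 3.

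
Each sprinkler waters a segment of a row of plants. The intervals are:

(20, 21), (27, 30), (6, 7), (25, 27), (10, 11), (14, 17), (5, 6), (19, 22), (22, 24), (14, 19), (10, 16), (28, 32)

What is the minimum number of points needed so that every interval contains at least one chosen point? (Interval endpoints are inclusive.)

7

Sort by right endpoint; whenever an interval is uncovered, place a point at its right end.
Sorted: [5,6] [6,7] [10,11] [10,16] [14,17] [14,19] [20,21] [19,22] [22,24] [25,27] [27,30] [28,32]
{[5,6],[6,7]} hit by 6; {[10,11],[10,16]} hit by 11; {[14,17],[14,19]} hit by 17; {[20,21],[19,22]} hit by 21; {[22,24]} hit by 24; {[25,27],[27,30]} hit by 27; {[28,32]} hit by 32.
Points: 6, 11, 17, 21, 24, 27, 32 (7 total).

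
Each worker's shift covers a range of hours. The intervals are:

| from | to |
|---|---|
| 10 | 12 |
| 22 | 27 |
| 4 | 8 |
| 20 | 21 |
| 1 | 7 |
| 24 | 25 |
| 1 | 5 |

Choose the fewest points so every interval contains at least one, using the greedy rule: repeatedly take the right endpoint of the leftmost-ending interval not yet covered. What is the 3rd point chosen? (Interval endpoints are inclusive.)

21

By right end: [1,5]  [1,7]  [4,8]  [10,12]  [20,21]  [24,25]  [22,27]
[1,5] uncovered → point at 5; [10,12] uncovered → point at 12; [20,21] uncovered → point at 21; [24,25] uncovered → point at 25.
Points: 5, 12, 21, 25 (4 total).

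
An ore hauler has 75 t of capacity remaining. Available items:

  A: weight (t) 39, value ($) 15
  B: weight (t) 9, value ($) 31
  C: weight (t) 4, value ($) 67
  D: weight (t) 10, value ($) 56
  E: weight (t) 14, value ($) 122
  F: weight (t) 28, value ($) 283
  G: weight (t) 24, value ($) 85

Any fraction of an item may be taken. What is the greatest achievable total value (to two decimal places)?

Sort by value per unit weight and fill in that order.
Order: C (67/4=16.75) > F (283/28=10.11) > E (122/14=8.71) > D (56/10=5.60) > G (85/24=3.54) > B (31/9=3.44) > A (15/39=0.38)
Fill: take C (4 @ 67) → take F (28 @ 283) → take E (14 @ 122) → take D (10 @ 56) → take 19/24 of G → 67.29; 75/75 used.
Total value = 595.29

595.29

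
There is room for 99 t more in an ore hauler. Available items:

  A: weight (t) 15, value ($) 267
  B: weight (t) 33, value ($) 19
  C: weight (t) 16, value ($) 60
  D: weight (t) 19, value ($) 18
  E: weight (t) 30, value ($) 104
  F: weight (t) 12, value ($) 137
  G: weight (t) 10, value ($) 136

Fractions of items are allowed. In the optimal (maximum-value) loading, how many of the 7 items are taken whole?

5

Greedy by value/weight ratio, highest first.
Order: A (267/15=17.80) > G (136/10=13.60) > F (137/12=11.42) > C (60/16=3.75) > E (104/30=3.47) > D (18/19=0.95) > B (19/33=0.58)
Fill: take A (15 @ 267) → take G (10 @ 136) → take F (12 @ 137) → take C (16 @ 60) → take E (30 @ 104) → take 16/19 of D → 15.16; 99/99 used.
5 item(s) taken whole; one partial (take 16/19 of D).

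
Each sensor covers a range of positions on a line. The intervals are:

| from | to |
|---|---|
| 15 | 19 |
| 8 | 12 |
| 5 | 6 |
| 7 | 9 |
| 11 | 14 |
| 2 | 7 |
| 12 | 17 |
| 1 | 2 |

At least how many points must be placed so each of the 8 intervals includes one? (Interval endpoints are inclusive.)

5

Sort by right endpoint; whenever an interval is uncovered, place a point at its right end.
Sorted: [1,2] [5,6] [2,7] [7,9] [8,12] [11,14] [12,17] [15,19]
{[1,2]} hit by 2; {[5,6],[2,7]} hit by 6; {[7,9],[8,12]} hit by 9; {[11,14],[12,17]} hit by 14; {[15,19]} hit by 19.
Points: 2, 6, 9, 14, 19 (5 total).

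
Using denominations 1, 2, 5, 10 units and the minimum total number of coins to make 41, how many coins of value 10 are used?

4

Use the largest denomination that fits, subtract, and repeat.
41 − 4×10→1 − 1×1→0
Count of 10: 4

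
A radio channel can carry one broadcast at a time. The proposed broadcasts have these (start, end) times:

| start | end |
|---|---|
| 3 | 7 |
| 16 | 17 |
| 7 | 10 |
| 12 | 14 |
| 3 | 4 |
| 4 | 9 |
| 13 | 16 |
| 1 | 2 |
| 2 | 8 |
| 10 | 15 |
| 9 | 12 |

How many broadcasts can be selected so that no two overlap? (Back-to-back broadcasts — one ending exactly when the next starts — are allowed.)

Sort by end time and greedily take each interval whose start is ≥ the last chosen end.
By end time: (1,2), (3,4), (3,7), (2,8), (4,9), (7,10), (9,12), (12,14), (10,15), (13,16), (16,17).
Pick (1,2); next start ≥ 2 → (3,4); next start ≥ 4 → (4,9); next start ≥ 9 → (9,12); next start ≥ 12 → (12,14); next start ≥ 14 → (16,17).
Selected 6 broadcasts.

6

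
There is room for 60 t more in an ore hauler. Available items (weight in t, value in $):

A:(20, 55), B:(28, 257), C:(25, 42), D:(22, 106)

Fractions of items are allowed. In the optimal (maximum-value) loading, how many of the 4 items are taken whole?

2

Greedy by value/weight ratio, highest first.
Ratios (sorted): B 9.18, D 4.82, A 2.75, C 1.68
take B (28 @ 257); take D (22 @ 106); take 10/20 of A → 27.50. Capacity used 60/60.
2 item(s) taken whole; one partial (take 10/20 of A).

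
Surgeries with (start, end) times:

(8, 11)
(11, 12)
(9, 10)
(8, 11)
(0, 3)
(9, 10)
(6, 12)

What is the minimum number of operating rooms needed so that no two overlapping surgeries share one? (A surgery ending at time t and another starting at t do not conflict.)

5

Events (time:±→running): 0:+→1 3:-→0 6:+→1 8:+→2 8:+→3 9:+→4 9:+→5 … peak 5.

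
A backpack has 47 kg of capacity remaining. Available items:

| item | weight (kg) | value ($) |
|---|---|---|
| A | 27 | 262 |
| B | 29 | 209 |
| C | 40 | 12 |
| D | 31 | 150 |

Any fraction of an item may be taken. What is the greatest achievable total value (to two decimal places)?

406.14

Sort by value per unit weight and fill in that order.
Ratios (sorted): A 9.70, B 7.21, D 4.84, C 0.30
take A (27 @ 262); take 20/29 of B → 144.14. Capacity used 47/47.
Total value = 406.14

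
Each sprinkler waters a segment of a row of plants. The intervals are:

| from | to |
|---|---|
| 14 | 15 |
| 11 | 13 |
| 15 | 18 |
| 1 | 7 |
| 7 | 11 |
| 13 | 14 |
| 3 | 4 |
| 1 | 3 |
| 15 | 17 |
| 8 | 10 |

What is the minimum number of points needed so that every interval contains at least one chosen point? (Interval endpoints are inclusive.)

4

Sort by right endpoint; whenever an interval is uncovered, place a point at its right end.
By right end: [1,3]  [3,4]  [1,7]  [8,10]  [7,11]  [11,13]  [13,14]  [14,15]  [15,17]  [15,18]
[1,3] uncovered → point at 3; [8,10] uncovered → point at 10; [11,13] uncovered → point at 13; [14,15] uncovered → point at 15.
Points: 3, 10, 13, 15 (4 total).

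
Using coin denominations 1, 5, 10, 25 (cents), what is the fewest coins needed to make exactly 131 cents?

131 = 5×25 + 1×5 + 1×1
Total coins = 5 + 1 + 1 = 7

7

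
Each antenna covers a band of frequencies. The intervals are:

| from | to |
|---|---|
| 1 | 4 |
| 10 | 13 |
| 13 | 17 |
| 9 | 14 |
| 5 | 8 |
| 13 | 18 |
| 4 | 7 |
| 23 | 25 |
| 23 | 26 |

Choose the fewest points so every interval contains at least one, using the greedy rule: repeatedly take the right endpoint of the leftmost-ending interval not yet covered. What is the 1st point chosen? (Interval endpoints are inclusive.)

By right end: [1,4]  [4,7]  [5,8]  [10,13]  [9,14]  [13,17]  [13,18]  [23,25]  [23,26]
[1,4] uncovered → point at 4; [5,8] uncovered → point at 8; [10,13] uncovered → point at 13; [23,25] uncovered → point at 25.
Points: 4, 8, 13, 25 (4 total).

4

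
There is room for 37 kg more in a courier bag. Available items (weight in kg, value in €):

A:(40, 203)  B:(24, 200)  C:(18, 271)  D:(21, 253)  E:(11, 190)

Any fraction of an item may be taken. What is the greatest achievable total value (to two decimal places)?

557.38

Ratios (sorted): E 17.27, C 15.06, D 12.05, B 8.33, A 5.08
take E (11 @ 190); take C (18 @ 271); take 8/21 of D → 96.38. Capacity used 37/37.
Total value = 557.38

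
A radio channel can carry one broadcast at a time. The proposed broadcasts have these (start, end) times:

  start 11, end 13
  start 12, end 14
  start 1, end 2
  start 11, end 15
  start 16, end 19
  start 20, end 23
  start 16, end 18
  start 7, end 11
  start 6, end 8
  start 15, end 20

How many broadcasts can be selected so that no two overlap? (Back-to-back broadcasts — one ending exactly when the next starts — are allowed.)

Order by finish time; keep every interval that doesn't clash with the previous kept one.
By end time: (1,2), (6,8), (7,11), (11,13), (12,14), (11,15), (16,18), (16,19), (15,20), (20,23).
Pick (1,2); next start ≥ 2 → (6,8); next start ≥ 8 → (11,13); next start ≥ 13 → (16,18); next start ≥ 18 → (20,23).
Selected 5 broadcasts.

5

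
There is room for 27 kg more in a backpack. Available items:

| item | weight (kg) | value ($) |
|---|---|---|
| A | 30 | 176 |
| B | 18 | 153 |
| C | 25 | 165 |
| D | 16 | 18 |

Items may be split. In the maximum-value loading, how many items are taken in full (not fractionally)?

Sort by value per unit weight and fill in that order.
Ratios (sorted): B 8.50, C 6.60, A 5.87, D 1.12
take B (18 @ 153); take 9/25 of C → 59.40. Capacity used 27/27.
1 item(s) taken whole; one partial (take 9/25 of C).

1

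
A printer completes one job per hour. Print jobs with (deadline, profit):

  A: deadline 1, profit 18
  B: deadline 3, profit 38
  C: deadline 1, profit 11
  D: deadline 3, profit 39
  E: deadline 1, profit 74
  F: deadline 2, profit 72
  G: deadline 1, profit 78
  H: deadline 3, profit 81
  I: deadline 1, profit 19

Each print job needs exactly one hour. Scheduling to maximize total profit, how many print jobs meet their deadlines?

3

Profit order: H=81 G=78 E=74 F=72 D=39 B=38 I=19 A=18 C=11
Assign: H→slot 3, G→slot 1, E skipped, F→slot 2, D skipped, B skipped, I skipped, A skipped, C skipped.
Slots: [1:G] [2:F] [3:H]
3 of 9 scheduled.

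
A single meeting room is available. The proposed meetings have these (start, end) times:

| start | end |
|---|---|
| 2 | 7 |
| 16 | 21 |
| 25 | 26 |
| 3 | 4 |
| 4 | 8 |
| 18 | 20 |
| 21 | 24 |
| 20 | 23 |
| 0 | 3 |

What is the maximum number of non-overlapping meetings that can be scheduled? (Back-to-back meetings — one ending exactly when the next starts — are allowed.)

6

Sorted by end: (0,3)  (3,4)  (2,7)  (4,8)  (18,20)  (16,21)  (20,23)  (21,24)  (25,26)
take (0,3); take (3,4); take (4,8); take (18,20); take (20,23); take (25,26).
Selected 6 meetings.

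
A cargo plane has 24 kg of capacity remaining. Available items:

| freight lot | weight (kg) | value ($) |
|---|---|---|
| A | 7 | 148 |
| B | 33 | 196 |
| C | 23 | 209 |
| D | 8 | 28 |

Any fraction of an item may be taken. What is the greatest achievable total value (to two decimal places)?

Greedy by value/weight ratio, highest first.
Ratios (sorted): A 21.14, C 9.09, B 5.94, D 3.50
take A (7 @ 148); take 17/23 of C → 154.48. Capacity used 24/24.
Total value = 302.48

302.48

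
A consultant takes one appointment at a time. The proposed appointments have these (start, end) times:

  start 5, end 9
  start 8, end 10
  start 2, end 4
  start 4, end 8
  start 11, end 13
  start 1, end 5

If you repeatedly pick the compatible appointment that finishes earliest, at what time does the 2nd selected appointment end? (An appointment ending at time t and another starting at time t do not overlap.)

8

By end time: (2,4), (1,5), (4,8), (5,9), (8,10), (11,13).
Pick (2,4); next start ≥ 4 → (4,8); next start ≥ 8 → (8,10); next start ≥ 10 → (11,13).
Selected: (2,4) (4,8) (8,10) (11,13)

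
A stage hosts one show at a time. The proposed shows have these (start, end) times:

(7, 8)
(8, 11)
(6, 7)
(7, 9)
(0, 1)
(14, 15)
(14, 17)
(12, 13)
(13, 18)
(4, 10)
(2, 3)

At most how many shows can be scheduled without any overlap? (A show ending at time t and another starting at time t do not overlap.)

Order by finish time; keep every interval that doesn't clash with the previous kept one.
By end time: (0,1), (2,3), (6,7), (7,8), (7,9), (4,10), (8,11), (12,13), (14,15), (14,17), (13,18).
Pick (0,1); next start ≥ 1 → (2,3); next start ≥ 3 → (6,7); next start ≥ 7 → (7,8); next start ≥ 8 → (8,11); next start ≥ 11 → (12,13); next start ≥ 13 → (14,15).
Selected 7 shows.

7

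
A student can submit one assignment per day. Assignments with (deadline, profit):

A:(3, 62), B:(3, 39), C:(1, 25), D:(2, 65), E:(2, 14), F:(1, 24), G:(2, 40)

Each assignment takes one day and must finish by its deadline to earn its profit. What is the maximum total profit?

167

By profit: D(d2,65), A(d3,62), G(d2,40), B(d3,39), C(d1,25), F(d1,24), E(d2,14)
D→slot 2; A→slot 3; G→slot 1; B skipped; C skipped; F skipped; E skipped.
Profit = 40 + 65 + 62 = 167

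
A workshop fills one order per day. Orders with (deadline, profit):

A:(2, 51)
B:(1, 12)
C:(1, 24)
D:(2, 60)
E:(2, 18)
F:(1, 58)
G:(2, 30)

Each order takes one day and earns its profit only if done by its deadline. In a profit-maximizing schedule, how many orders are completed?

Take jobs in profit order; each goes to the latest open slot no later than its deadline.
By profit: D(d2,60), F(d1,58), A(d2,51), G(d2,30), C(d1,24), E(d2,18), B(d1,12)
D→slot 2; F→slot 1; A skipped; G skipped; C skipped; E skipped; B skipped.
2 of 7 scheduled.

2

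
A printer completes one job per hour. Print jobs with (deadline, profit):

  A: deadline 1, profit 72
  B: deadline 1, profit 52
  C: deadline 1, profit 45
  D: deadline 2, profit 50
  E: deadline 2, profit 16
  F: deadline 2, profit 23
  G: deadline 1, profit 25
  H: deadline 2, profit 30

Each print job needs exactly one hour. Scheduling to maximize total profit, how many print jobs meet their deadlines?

2

By profit: A(d1,72), B(d1,52), D(d2,50), C(d1,45), H(d2,30), G(d1,25), F(d2,23), E(d2,16)
A→slot 1; B skipped; D→slot 2; C skipped; H skipped; G skipped; F skipped; E skipped.
2 of 8 scheduled.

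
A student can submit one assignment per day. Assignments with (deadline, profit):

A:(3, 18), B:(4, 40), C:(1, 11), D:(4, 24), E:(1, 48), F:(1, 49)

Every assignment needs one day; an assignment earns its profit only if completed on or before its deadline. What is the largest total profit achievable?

131

Profit order: F=49 E=48 B=40 D=24 A=18 C=11
Assign: F→slot 1, E skipped, B→slot 4, D→slot 3, A→slot 2, C skipped.
Slots: [1:F] [2:A] [3:D] [4:B]
Profit = 49 + 18 + 24 + 40 = 131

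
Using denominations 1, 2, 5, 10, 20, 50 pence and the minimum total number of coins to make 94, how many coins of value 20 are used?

2

94 − 1×50→44 − 2×20→4 − 2×2→0
Count of 20: 2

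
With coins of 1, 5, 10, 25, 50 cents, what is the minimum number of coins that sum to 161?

5

161 − 3×50→11 − 1×10→1 − 1×1→0
Total coins = 3 + 1 + 1 = 5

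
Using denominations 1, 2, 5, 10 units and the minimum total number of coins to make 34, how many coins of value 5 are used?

0

Use the largest denomination that fits, subtract, and repeat.
34 − 3×10→4 − 2×2→0
Count of 5: 0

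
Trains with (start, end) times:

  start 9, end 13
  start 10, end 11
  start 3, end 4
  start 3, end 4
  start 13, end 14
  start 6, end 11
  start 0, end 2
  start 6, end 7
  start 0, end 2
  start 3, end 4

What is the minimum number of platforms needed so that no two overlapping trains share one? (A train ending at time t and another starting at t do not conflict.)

3

Events (time:±→running): 0:+→1 0:+→2 2:-→1 2:-→0 3:+→1 3:+→2 3:+→3 … peak 3.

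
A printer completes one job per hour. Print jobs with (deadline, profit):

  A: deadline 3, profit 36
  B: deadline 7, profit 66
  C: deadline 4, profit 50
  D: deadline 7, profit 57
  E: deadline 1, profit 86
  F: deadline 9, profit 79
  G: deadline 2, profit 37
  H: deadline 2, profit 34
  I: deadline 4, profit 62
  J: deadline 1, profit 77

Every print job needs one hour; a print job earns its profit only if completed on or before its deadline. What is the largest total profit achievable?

437

Sort by profit descending; place each in the latest free slot ≤ its deadline.
By profit: E(d1,86), F(d9,79), J(d1,77), B(d7,66), I(d4,62), D(d7,57), C(d4,50), G(d2,37), A(d3,36), H(d2,34)
E→slot 1; F→slot 9; J skipped; B→slot 7; I→slot 4; D→slot 6; C→slot 3; G→slot 2; A skipped; H skipped.
Profit = 86 + 37 + 50 + 62 + 57 + 66 + 79 = 437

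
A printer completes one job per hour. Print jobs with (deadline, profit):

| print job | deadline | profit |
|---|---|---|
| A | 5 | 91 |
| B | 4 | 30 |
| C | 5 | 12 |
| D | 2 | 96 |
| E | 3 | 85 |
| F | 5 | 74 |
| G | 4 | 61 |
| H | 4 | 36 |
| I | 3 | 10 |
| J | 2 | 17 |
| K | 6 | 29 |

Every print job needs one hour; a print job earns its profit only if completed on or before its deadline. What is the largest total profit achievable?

436

By profit: D(d2,96), A(d5,91), E(d3,85), F(d5,74), G(d4,61), H(d4,36), B(d4,30), K(d6,29), J(d2,17), C(d5,12), I(d3,10)
D→slot 2; A→slot 5; E→slot 3; F→slot 4; G→slot 1; H skipped; B skipped; K→slot 6; J skipped; C skipped; I skipped.
Profit = 61 + 96 + 85 + 74 + 91 + 29 = 436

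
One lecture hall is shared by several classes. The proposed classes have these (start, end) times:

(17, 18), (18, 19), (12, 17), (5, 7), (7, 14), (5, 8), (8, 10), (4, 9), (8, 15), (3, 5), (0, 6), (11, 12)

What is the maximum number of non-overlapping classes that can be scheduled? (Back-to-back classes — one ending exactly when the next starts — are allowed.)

Sort by end time and greedily take each interval whose start is ≥ the last chosen end.
By end time: (3,5), (0,6), (5,7), (5,8), (4,9), (8,10), (11,12), (7,14), (8,15), (12,17), (17,18), (18,19).
Pick (3,5); next start ≥ 5 → (5,7); next start ≥ 7 → (8,10); next start ≥ 10 → (11,12); next start ≥ 12 → (12,17); next start ≥ 17 → (17,18); next start ≥ 18 → (18,19).
Selected 7 classes.

7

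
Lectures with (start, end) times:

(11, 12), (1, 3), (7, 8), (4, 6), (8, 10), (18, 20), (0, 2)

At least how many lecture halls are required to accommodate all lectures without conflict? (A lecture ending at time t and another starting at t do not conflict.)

Count concurrent intervals with a sweep; the peak is the room count.
starts: [0, 1, 4, 7, 8, 11, 18]
ends:   [2, 3, 6, 8, 10, 12, 20]
s0→1 s1→2  — peak 2.

2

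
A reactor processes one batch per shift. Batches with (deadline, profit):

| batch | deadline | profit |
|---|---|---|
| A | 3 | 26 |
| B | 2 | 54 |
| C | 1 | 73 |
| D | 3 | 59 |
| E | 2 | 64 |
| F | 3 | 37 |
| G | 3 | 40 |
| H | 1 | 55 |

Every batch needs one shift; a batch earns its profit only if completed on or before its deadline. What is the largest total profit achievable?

Profit order: C=73 E=64 D=59 H=55 B=54 G=40 F=37 A=26
Assign: C→slot 1, E→slot 2, D→slot 3, H skipped, B skipped, G skipped, F skipped, A skipped.
Slots: [1:C] [2:E] [3:D]
Profit = 73 + 64 + 59 = 196

196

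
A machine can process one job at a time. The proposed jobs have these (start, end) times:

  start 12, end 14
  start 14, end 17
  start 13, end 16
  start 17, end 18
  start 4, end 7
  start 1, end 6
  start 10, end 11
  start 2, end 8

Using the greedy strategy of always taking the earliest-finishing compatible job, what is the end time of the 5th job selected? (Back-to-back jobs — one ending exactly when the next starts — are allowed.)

By end time: (1,6), (4,7), (2,8), (10,11), (12,14), (13,16), (14,17), (17,18).
Pick (1,6); next start ≥ 6 → (10,11); next start ≥ 11 → (12,14); next start ≥ 14 → (14,17); next start ≥ 17 → (17,18).
Selected: (1,6) (10,11) (12,14) (14,17) (17,18)

18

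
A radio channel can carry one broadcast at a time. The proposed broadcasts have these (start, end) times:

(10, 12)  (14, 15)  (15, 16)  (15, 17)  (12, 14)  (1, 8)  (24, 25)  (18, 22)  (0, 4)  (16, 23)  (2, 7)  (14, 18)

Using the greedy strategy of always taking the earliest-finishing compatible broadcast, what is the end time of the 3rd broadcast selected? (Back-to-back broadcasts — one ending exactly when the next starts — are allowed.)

14

Greedy by earliest finish: after sorting by end time, pick each interval compatible with the last pick.
By end time: (0,4), (2,7), (1,8), (10,12), (12,14), (14,15), (15,16), (15,17), (14,18), (18,22), (16,23), (24,25).
Pick (0,4); next start ≥ 4 → (10,12); next start ≥ 12 → (12,14); next start ≥ 14 → (14,15); next start ≥ 15 → (15,16); next start ≥ 16 → (18,22); next start ≥ 22 → (24,25).
Selected: (0,4) (10,12) (12,14) (14,15) (15,16) (18,22) (24,25)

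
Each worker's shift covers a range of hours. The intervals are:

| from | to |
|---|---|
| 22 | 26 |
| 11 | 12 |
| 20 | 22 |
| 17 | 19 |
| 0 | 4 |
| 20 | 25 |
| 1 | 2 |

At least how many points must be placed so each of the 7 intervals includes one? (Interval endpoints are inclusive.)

Process intervals by earliest right end; each time one isn't hit yet, stab at its right endpoint.
By right end: [1,2]  [0,4]  [11,12]  [17,19]  [20,22]  [20,25]  [22,26]
[1,2] uncovered → point at 2; [11,12] uncovered → point at 12; [17,19] uncovered → point at 19; [20,22] uncovered → point at 22.
Points: 2, 12, 19, 22 (4 total).

4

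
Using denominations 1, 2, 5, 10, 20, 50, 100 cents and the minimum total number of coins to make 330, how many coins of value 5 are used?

Greedy: take as many of the largest coin as possible, then repeat with the remainder.
330 − 3×100→30 − 1×20→10 − 1×10→0
Count of 5: 0

0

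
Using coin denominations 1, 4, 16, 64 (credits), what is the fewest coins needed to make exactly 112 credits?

Use the largest denomination that fits, subtract, and repeat.
112 − 1×64→48 − 3×16→0
Total coins = 1 + 3 = 4

4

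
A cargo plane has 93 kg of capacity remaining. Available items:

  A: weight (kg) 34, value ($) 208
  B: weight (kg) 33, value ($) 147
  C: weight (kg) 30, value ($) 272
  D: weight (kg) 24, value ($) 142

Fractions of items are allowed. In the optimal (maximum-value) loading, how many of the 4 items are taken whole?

Greedy by value/weight ratio, highest first.
Ratios (sorted): C 9.07, A 6.12, D 5.92, B 4.45
take C (30 @ 272); take A (34 @ 208); take D (24 @ 142); take 5/33 of B → 22.27. Capacity used 93/93.
3 item(s) taken whole; one partial (take 5/33 of B).

3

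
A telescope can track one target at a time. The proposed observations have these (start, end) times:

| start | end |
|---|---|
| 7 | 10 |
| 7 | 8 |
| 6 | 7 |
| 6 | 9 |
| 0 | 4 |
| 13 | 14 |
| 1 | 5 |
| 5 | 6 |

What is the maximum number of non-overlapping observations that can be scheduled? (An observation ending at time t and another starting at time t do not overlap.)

By end time: (0,4), (1,5), (5,6), (6,7), (7,8), (6,9), (7,10), (13,14).
Pick (0,4); next start ≥ 4 → (5,6); next start ≥ 6 → (6,7); next start ≥ 7 → (7,8); next start ≥ 8 → (13,14).
Selected 5 observations.

5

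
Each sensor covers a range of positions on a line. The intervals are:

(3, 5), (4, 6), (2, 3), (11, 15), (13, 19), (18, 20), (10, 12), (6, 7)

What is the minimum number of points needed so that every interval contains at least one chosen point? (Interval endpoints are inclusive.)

By right end: [2,3]  [3,5]  [4,6]  [6,7]  [10,12]  [11,15]  [13,19]  [18,20]
[2,3] uncovered → point at 3; [4,6] uncovered → point at 6; [10,12] uncovered → point at 12; [13,19] uncovered → point at 19.
Points: 3, 6, 12, 19 (4 total).

4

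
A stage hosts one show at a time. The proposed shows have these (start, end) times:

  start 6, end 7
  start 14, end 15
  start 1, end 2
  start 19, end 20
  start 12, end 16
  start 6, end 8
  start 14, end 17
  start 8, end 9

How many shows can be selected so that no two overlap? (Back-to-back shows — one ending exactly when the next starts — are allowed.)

5

Order by finish time; keep every interval that doesn't clash with the previous kept one.
By end time: (1,2), (6,7), (6,8), (8,9), (14,15), (12,16), (14,17), (19,20).
Pick (1,2); next start ≥ 2 → (6,7); next start ≥ 7 → (8,9); next start ≥ 9 → (14,15); next start ≥ 15 → (19,20).
Selected 5 shows.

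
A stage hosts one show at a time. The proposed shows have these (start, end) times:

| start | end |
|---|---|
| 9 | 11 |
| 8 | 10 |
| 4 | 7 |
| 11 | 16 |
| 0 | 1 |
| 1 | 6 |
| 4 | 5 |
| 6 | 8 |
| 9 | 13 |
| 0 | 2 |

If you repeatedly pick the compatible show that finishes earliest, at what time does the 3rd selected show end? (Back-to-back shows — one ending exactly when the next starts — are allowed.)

Greedy by earliest finish: after sorting by end time, pick each interval compatible with the last pick.
Sorted by end: (0,1)  (0,2)  (4,5)  (1,6)  (4,7)  (6,8)  (8,10)  (9,11)  (9,13)  (11,16)
take (0,1); skip (0,2); take (4,5); skip (4,7); take (6,8); take (8,10); skip (9,13); take (11,16).
Selected: (0,1) (4,5) (6,8) (8,10) (11,16)

8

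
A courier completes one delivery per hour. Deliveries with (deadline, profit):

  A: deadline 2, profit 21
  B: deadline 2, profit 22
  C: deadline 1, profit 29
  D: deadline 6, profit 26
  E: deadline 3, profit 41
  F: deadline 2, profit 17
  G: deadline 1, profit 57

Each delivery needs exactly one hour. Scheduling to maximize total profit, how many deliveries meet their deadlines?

Take jobs in profit order; each goes to the latest open slot no later than its deadline.
By profit: G(d1,57), E(d3,41), C(d1,29), D(d6,26), B(d2,22), A(d2,21), F(d2,17)
G→slot 1; E→slot 3; C skipped; D→slot 6; B→slot 2; A skipped; F skipped.
4 of 7 scheduled.

4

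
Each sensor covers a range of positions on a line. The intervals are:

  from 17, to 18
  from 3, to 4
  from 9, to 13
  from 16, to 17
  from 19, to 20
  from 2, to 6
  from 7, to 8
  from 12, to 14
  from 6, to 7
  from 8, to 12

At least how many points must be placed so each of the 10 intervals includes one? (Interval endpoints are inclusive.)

Process intervals by earliest right end; each time one isn't hit yet, stab at its right endpoint.
Sorted: [3,4] [2,6] [6,7] [7,8] [8,12] [9,13] [12,14] [16,17] [17,18] [19,20]
{[3,4],[2,6]} hit by 4; {[6,7],[7,8]} hit by 7; {[8,12],[9,13],[12,14]} hit by 12; {[16,17],[17,18]} hit by 17; {[19,20]} hit by 20.
Points: 4, 7, 12, 17, 20 (5 total).

5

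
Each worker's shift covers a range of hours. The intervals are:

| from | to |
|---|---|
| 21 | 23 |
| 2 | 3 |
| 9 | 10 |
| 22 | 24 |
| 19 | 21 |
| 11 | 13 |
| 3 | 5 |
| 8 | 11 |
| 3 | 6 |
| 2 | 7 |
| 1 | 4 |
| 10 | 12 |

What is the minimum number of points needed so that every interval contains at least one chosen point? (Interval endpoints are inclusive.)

5

By right end: [2,3]  [1,4]  [3,5]  [3,6]  [2,7]  [9,10]  [8,11]  [10,12]  [11,13]  [19,21]  [21,23]  [22,24]
[2,3] uncovered → point at 3; [9,10] uncovered → point at 10; [11,13] uncovered → point at 13; [19,21] uncovered → point at 21; [22,24] uncovered → point at 24.
Points: 3, 10, 13, 21, 24 (5 total).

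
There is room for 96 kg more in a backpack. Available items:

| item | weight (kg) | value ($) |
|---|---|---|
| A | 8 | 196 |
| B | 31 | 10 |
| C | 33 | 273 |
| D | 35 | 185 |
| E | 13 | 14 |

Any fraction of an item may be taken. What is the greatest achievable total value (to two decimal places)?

Greedy by value/weight ratio, highest first.
Ratios (sorted): A 24.50, C 8.27, D 5.29, E 1.08, B 0.32
take A (8 @ 196); take C (33 @ 273); take D (35 @ 185); take E (13 @ 14); take 7/31 of B → 2.26. Capacity used 96/96.
Total value = 670.26

670.26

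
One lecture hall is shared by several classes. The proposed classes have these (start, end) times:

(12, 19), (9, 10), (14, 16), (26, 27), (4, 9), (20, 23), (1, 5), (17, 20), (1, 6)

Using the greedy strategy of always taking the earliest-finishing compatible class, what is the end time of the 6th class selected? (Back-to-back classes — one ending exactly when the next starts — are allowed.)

By end time: (1,5), (1,6), (4,9), (9,10), (14,16), (12,19), (17,20), (20,23), (26,27).
Pick (1,5); next start ≥ 5 → (9,10); next start ≥ 10 → (14,16); next start ≥ 16 → (17,20); next start ≥ 20 → (20,23); next start ≥ 23 → (26,27).
Selected: (1,5) (9,10) (14,16) (17,20) (20,23) (26,27)

27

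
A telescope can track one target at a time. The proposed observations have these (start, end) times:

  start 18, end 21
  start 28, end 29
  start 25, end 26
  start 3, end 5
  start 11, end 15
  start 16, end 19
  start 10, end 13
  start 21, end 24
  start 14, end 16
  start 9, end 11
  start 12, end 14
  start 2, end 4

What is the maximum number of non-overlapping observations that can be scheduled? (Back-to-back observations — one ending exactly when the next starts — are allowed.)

8

Sort by end time and greedily take each interval whose start is ≥ the last chosen end.
By end time: (2,4), (3,5), (9,11), (10,13), (12,14), (11,15), (14,16), (16,19), (18,21), (21,24), (25,26), (28,29).
Pick (2,4); next start ≥ 4 → (9,11); next start ≥ 11 → (12,14); next start ≥ 14 → (14,16); next start ≥ 16 → (16,19); next start ≥ 19 → (21,24); next start ≥ 24 → (25,26); next start ≥ 26 → (28,29).
Selected 8 observations.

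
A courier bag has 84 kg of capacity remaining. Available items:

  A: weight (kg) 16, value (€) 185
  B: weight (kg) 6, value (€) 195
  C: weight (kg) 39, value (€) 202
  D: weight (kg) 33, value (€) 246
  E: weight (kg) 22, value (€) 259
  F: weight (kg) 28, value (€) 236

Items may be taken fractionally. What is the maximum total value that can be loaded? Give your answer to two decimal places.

Sort by value per unit weight and fill in that order.
Order: B (195/6=32.50) > E (259/22=11.77) > A (185/16=11.56) > F (236/28=8.43) > D (246/33=7.45) > C (202/39=5.18)
Fill: take B (6 @ 195) → take E (22 @ 259) → take A (16 @ 185) → take F (28 @ 236) → take 12/33 of D → 89.45; 84/84 used.
Total value = 964.45

964.45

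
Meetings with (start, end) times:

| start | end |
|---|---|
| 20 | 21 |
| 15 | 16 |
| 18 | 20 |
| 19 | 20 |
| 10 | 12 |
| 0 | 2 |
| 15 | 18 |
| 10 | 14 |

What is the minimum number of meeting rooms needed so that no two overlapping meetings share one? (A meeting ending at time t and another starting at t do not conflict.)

2

Count concurrent intervals with a sweep; the peak is the room count.
starts: [0, 10, 10, 15, 15, 18, 19, 20]
ends:   [2, 12, 14, 16, 18, 20, 20, 21]
s0→1 e2→0 s10→1 s10→2  — peak 2.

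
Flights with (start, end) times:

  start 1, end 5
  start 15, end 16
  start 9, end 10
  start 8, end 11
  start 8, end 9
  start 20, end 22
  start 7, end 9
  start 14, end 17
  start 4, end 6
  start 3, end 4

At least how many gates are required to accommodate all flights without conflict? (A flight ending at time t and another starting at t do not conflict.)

Events (time:±→running): 1:+→1 3:+→2 4:-→1 4:+→2 5:-→1 6:-→0 7:+→1 8:+→2 8:+→3 … peak 3.

3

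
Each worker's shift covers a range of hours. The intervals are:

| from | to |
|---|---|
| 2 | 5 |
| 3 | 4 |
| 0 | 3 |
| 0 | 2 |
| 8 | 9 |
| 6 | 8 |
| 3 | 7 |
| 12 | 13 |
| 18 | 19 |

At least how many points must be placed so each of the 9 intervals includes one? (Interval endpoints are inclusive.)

Sort by right endpoint; whenever an interval is uncovered, place a point at its right end.
Sorted: [0,2] [0,3] [3,4] [2,5] [3,7] [6,8] [8,9] [12,13] [18,19]
{[0,2],[0,3]} hit by 2; {[3,4],[2,5],[3,7]} hit by 4; {[6,8],[8,9]} hit by 8; {[12,13]} hit by 13; {[18,19]} hit by 19.
Points: 2, 4, 8, 13, 19 (5 total).

5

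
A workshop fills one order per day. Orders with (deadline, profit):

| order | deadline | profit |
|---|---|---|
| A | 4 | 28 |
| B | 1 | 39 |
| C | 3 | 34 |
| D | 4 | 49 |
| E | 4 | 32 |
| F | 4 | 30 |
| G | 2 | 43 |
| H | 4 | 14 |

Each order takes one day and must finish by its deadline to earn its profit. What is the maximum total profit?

Profit order: D=49 G=43 B=39 C=34 E=32 F=30 A=28 H=14
Assign: D→slot 4, G→slot 2, B→slot 1, C→slot 3, E skipped, F skipped, A skipped, H skipped.
Slots: [1:B] [2:G] [3:C] [4:D]
Profit = 39 + 43 + 34 + 49 = 165

165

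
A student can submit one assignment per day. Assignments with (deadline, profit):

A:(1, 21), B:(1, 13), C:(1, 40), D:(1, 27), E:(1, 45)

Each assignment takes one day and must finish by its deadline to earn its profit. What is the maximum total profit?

45

Sort by profit descending; place each in the latest free slot ≤ its deadline.
By profit: E(d1,45), C(d1,40), D(d1,27), A(d1,21), B(d1,13)
E→slot 1; C skipped; D skipped; A skipped; B skipped.
Profit = 45 = 45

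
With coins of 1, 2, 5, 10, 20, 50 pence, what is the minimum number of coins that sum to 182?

182 − 3×50→32 − 1×20→12 − 1×10→2 − 1×2→0
Total coins = 3 + 1 + 1 + 1 = 6

6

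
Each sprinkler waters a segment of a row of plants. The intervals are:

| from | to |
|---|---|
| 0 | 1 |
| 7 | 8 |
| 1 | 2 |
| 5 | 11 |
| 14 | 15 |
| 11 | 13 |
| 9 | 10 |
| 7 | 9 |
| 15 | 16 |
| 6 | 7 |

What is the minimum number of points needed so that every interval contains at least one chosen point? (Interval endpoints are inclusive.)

Sort by right endpoint; whenever an interval is uncovered, place a point at its right end.
Sorted: [0,1] [1,2] [6,7] [7,8] [7,9] [9,10] [5,11] [11,13] [14,15] [15,16]
{[0,1],[1,2]} hit by 1; {[6,7],[7,8],[7,9]} hit by 7; {[9,10],[5,11]} hit by 10; {[11,13]} hit by 13; {[14,15],[15,16]} hit by 15.
Points: 1, 7, 10, 13, 15 (5 total).

5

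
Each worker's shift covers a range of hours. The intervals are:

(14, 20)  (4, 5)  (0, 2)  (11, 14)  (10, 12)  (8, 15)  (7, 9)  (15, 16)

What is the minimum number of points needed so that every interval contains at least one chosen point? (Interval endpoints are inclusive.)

5

Sort by right endpoint; whenever an interval is uncovered, place a point at its right end.
Sorted: [0,2] [4,5] [7,9] [10,12] [11,14] [8,15] [15,16] [14,20]
{[0,2]} hit by 2; {[4,5]} hit by 5; {[7,9]} hit by 9; {[10,12],[11,14],[8,15]} hit by 12; {[15,16],[14,20]} hit by 16.
Points: 2, 5, 9, 12, 16 (5 total).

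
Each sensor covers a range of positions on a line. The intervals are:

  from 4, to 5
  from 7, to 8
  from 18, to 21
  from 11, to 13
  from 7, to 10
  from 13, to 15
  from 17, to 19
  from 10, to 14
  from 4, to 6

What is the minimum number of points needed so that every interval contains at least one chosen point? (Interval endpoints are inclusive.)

Process intervals by earliest right end; each time one isn't hit yet, stab at its right endpoint.
By right end: [4,5]  [4,6]  [7,8]  [7,10]  [11,13]  [10,14]  [13,15]  [17,19]  [18,21]
[4,5] uncovered → point at 5; [7,8] uncovered → point at 8; [11,13] uncovered → point at 13; [17,19] uncovered → point at 19.
Points: 5, 8, 13, 19 (4 total).

4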